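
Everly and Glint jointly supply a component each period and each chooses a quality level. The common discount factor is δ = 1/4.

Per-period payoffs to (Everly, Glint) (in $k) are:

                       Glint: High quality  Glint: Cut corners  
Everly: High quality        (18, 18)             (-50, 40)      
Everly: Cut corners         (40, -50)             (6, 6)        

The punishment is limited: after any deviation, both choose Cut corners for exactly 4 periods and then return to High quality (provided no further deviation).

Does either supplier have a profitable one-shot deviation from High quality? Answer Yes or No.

Yes

IC: δ+…+δ^4 ≥ (40−18)/(18−6) = 11/6.
At δ = 1/4: partial sum = 0.3320 < 1.8333. Cooperation not sustainable.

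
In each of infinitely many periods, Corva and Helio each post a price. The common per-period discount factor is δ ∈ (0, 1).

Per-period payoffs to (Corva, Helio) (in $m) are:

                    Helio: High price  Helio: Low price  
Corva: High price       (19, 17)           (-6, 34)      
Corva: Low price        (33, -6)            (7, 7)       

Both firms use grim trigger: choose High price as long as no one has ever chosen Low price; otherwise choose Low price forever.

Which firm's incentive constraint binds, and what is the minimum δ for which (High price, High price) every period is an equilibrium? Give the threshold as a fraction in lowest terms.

Helio; δ ≥ 17/27

For Corva: deviation gain 33−19 = 14, per-period punishment loss 19−7 = 12. IC gives δ ≥ 14/26 = 7/13.
For Helio: gain 17, loss 10 per period, so δ ≥ 17/27.
The tighter constraint is Helio's, so cooperation needs δ ≥ 17/27.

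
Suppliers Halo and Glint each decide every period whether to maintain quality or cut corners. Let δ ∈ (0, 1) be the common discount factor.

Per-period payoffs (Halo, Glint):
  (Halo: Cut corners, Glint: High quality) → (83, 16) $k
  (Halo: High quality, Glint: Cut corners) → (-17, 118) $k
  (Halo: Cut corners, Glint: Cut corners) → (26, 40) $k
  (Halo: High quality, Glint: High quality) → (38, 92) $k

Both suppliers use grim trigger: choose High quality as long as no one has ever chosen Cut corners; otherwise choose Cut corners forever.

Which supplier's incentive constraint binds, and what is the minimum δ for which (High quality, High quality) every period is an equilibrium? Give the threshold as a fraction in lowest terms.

Halo; δ ≥ 15/19

Halo's threshold: (83−38)/(83−26) = 15/19.
Glint's threshold: (118−92)/(118−40) = 1/3.
15/19 > 1/3, so Halo binds and δ* = 15/19.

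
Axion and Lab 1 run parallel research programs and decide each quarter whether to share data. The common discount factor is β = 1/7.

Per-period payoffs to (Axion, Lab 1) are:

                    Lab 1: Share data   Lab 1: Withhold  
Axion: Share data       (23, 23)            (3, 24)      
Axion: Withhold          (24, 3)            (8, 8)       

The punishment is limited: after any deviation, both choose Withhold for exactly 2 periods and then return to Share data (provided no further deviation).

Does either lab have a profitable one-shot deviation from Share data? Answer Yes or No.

A one-shot deviation gives 24 now, then 8 for 2 periods, then back to 23.
Gain from deviating: (24−23) today; loss: (23−8) in each of the next 2 periods.
No-deviation condition: (23−8)(β+…+β^2) ≥ 24−23, i.e. β+…+β^2 ≥ 1/15.
At β = 1/7: β+…+β^2 = 0.1633 ≥ 0.0667.
So cooperation is sustainable.

No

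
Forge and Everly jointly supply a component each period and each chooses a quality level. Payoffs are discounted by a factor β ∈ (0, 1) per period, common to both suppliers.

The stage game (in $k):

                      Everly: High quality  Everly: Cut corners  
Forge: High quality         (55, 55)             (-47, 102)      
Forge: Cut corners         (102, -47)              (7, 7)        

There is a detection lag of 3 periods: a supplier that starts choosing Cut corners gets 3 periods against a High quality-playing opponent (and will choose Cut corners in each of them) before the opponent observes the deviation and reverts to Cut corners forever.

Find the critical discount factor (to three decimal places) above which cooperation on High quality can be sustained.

0.791

Deviating for the 3 undetected periods gains 102−55 = 47 per period over cooperation, then loses 55−7 = 48 per period forever once punishment starts.
Gain: 47(1 + β + … + β^2); loss: 48·β^3/(1−β).
No profitable deviation ⇔ 47(1−β^3) ≤ 48·β^3, i.e. β^3 ≥ 47/(47+48) = 47/95.
Hence β ≥ (47/95)^(1/3) ≈ 0.791.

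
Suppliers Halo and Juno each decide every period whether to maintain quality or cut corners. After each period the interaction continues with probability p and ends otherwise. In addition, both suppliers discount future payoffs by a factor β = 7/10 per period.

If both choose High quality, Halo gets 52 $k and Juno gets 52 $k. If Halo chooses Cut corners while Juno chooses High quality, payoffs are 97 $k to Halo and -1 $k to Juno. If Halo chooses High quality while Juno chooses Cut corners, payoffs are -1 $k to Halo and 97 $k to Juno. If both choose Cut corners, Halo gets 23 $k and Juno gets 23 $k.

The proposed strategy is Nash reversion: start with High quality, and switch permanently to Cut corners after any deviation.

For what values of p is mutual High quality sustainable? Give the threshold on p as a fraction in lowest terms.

Expected continuation weight on next period's payoff is β·p = 7/10·p, which plays the role of the discount factor.
Cooperation requires 7/10·p ≥ (97−52)/(97−23) = 45/74, hence p ≥ 225/259.

225/259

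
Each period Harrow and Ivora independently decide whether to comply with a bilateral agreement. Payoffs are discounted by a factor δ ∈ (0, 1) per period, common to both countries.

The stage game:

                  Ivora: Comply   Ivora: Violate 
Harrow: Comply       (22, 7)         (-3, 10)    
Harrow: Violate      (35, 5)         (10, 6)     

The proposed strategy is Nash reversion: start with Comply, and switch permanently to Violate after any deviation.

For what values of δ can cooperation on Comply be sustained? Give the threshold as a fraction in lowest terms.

For Harrow: deviation gain 35−22 = 13, per-period punishment loss 22−10 = 12. IC gives δ ≥ 13/25.
For Ivora: gain 3, loss 1 per period, so δ ≥ 3/4.
The tighter constraint is Ivora's, so cooperation needs δ ≥ 3/4.

3/4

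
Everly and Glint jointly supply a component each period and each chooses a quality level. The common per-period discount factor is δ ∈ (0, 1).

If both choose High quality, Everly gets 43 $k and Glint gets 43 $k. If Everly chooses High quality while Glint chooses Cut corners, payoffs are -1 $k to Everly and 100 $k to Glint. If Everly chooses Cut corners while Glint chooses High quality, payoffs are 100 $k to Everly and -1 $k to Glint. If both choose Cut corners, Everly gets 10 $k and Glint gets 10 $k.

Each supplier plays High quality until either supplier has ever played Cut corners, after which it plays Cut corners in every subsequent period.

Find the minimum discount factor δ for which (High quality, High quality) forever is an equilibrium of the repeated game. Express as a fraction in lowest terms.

19/30

One-period gain from deviating is 100 − 43 = 57. The loss is 43 − 10 = 33 in every subsequent period, with present value 33·δ/(1−δ).
Deviation is unprofitable when 33·δ/(1−δ) ≥ 57, i.e. δ/(1−δ) ≥ 19/11.
Equivalently δ ≥ 57/(57+33) = 19/30.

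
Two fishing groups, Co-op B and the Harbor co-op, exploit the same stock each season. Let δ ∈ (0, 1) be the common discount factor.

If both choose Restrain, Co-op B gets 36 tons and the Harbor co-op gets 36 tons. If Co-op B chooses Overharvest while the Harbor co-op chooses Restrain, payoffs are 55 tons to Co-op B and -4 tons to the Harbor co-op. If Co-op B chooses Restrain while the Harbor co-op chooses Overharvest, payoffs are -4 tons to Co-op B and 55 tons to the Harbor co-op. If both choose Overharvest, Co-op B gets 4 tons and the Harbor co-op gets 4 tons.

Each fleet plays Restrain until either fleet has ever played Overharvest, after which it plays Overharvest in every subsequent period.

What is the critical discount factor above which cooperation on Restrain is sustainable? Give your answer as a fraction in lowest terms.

19/51

Under grim trigger the critical discount factor is (T−C)/(T−P) with T = 55, C = 36, P = 4.
δ* = (55−36)/(55−4) = 19/51.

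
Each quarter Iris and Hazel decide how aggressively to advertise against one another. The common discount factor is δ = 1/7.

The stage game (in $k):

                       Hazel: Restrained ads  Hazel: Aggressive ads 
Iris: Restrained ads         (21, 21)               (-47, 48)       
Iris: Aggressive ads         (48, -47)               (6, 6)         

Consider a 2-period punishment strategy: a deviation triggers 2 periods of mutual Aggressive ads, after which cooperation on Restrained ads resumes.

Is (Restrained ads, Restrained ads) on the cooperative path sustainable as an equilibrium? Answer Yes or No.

No

A one-shot deviation gives 48 now, then 6 for 2 periods, then back to 21.
Gain from deviating: (48−21) today; loss: (21−6) in each of the next 2 periods.
No-deviation condition: (21−6)(δ+…+δ^2) ≥ 48−21, i.e. δ+…+δ^2 ≥ 9/5.
At δ = 1/7: δ+…+δ^2 = 0.1633 < 1.8000.
So cooperation is not sustainable.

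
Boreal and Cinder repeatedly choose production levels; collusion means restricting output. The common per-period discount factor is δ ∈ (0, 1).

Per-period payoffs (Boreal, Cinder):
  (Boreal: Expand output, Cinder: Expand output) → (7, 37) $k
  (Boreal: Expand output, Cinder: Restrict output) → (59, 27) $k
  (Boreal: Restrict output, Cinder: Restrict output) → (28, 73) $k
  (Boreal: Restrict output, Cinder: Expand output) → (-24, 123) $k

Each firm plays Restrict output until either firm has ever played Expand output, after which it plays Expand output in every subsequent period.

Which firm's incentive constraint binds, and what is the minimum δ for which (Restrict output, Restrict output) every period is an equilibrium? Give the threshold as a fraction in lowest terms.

For Boreal: deviation gain 59−28 = 31, per-period punishment loss 28−7 = 21. IC gives δ ≥ 31/52.
For Cinder: gain 50, loss 36 per period, so δ ≥ 50/86 = 25/43.
The tighter constraint is Boreal's, so cooperation needs δ ≥ 31/52.

Boreal; δ ≥ 31/52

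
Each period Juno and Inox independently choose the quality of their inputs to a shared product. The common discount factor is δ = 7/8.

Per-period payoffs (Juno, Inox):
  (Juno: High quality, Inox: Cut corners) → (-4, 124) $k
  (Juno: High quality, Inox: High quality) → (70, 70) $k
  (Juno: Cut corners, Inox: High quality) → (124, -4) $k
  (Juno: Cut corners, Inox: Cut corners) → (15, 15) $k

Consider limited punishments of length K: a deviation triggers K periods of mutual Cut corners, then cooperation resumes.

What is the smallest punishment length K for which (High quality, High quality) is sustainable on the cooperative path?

Need Σ_{k=1}^{K} δ^k ≥ (124−70)/(70−15) = 0.9818 at δ = 7/8.
At K = 1 the sum is 0.8750 < 0.9818; at K = 2 it is 1.6406 ≥ 0.9818.
So the minimum punishment length is K = 2.

2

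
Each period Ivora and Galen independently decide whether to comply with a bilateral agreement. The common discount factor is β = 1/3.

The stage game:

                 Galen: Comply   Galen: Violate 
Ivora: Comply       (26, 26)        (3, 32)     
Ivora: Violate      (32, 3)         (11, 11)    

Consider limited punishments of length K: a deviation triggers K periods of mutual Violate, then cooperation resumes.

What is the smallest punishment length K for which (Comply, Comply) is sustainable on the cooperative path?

No profitable deviation requires (26−11)(β+…+β^K) ≥ 32−26, i.e. β+…+β^K ≥ 2/5 ≈ 0.4000.
With β = 1/3, the partial sums are K=1: 0.3333, K=2: 0.4444.
K = 2 is the first length at which the sum reaches 0.4000.

2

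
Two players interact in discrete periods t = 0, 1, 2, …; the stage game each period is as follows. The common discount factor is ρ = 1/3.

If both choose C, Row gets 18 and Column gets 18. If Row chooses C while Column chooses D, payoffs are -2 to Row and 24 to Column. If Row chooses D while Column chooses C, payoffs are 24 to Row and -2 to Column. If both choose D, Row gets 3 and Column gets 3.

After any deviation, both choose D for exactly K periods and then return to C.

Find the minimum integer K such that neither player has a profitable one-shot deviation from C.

2

No profitable deviation requires (18−3)(ρ+…+ρ^K) ≥ 24−18, i.e. ρ+…+ρ^K ≥ 2/5 ≈ 0.4000.
With ρ = 1/3, the partial sums are K=1: 0.3333, K=2: 0.4444.
K = 2 is the first length at which the sum reaches 0.4000.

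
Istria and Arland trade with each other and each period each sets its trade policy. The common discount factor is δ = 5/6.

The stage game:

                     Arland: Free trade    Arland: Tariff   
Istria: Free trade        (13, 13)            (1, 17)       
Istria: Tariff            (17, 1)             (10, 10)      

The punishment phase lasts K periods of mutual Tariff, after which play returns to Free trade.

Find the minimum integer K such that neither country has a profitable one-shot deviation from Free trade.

2

No profitable deviation requires (13−10)(δ+…+δ^K) ≥ 17−13, i.e. δ+…+δ^K ≥ 4/3 ≈ 1.3333.
With δ = 5/6, the partial sums are K=1: 0.8333, K=2: 1.5278.
K = 2 is the first length at which the sum reaches 1.3333.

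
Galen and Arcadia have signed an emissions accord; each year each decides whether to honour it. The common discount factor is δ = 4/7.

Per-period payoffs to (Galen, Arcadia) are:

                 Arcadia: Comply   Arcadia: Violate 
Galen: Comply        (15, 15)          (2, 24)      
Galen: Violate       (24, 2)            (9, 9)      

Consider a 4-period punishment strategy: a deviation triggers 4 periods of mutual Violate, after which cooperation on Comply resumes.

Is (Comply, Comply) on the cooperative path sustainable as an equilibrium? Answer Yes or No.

IC: δ+…+δ^4 ≥ (24−15)/(15−9) = 3/2.
At δ = 4/7: partial sum = 1.1912 < 1.5000. Cooperation not sustainable.

No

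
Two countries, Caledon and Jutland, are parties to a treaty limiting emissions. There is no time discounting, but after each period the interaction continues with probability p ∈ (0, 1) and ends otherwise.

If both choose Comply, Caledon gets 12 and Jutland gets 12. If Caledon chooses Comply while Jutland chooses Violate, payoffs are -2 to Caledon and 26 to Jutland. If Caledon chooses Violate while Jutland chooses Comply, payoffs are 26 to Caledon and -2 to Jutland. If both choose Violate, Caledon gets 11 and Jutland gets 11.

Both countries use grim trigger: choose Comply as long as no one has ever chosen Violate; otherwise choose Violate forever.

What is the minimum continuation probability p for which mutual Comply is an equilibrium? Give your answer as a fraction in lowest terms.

With no time discounting, the continuation probability p plays the role of the discount factor.
Grim-trigger IC: 12/(1−p) ≥ 26 + 11p/(1−p) ⇒ p ≥ (26−12)/(26−11) = 14/15.

14/15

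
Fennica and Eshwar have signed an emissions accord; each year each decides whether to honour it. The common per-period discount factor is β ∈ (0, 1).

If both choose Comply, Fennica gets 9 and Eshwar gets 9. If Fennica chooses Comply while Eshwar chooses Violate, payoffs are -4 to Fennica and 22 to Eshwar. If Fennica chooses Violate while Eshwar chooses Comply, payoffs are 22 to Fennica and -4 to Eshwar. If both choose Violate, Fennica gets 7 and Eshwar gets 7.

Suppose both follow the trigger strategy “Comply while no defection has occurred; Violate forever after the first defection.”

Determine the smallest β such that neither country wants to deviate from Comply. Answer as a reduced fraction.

13/15

Cooperation forever yields 9 each period: 9/(1−β).
Deviating yields 22 once, then 7 forever: 22 + 7β/(1−β).
No profitable deviation requires 9/(1−β) ≥ 22 + 7β/(1−β).
Multiplying by (1−β): 9 ≥ 22(1−β) + 7β = 22 − 15β.
So 15β ≥ 13, i.e. β ≥ 13/15.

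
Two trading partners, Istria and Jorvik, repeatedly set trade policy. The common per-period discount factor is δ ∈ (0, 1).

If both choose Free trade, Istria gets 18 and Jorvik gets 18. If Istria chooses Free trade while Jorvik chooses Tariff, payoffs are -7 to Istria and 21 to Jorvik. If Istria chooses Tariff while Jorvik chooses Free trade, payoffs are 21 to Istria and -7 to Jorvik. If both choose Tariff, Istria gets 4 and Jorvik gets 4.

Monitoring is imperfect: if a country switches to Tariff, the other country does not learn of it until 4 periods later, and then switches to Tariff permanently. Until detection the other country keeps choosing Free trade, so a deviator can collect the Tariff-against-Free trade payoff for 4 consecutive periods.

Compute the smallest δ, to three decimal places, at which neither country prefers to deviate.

0.648

Deviating for the 4 undetected periods gains 21−18 = 3 per period over cooperation, then loses 18−4 = 14 per period forever once punishment starts.
Gain: 3(1 + δ + … + δ^3); loss: 14·δ^4/(1−δ).
No profitable deviation ⇔ 3(1−δ^4) ≤ 14·δ^4, i.e. δ^4 ≥ 3/(3+14) = 3/17.
Hence δ ≥ (3/17)^(1/4) ≈ 0.648.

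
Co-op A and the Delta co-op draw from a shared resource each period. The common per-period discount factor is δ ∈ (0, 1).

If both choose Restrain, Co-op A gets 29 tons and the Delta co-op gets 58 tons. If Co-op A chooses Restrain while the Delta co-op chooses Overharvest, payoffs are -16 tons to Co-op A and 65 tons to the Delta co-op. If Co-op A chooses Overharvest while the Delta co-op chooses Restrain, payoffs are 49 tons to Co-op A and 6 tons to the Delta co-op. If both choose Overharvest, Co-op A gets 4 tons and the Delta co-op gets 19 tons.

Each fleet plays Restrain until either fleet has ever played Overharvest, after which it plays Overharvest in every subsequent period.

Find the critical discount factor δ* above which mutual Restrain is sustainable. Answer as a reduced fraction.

4/9

For Co-op A: deviation gain 49−29 = 20, per-period punishment loss 29−4 = 25. IC gives δ ≥ 20/45 = 4/9.
For the Delta co-op: gain 7, loss 39 per period, so δ ≥ 7/46.
The tighter constraint is Co-op A's, so cooperation needs δ ≥ 4/9.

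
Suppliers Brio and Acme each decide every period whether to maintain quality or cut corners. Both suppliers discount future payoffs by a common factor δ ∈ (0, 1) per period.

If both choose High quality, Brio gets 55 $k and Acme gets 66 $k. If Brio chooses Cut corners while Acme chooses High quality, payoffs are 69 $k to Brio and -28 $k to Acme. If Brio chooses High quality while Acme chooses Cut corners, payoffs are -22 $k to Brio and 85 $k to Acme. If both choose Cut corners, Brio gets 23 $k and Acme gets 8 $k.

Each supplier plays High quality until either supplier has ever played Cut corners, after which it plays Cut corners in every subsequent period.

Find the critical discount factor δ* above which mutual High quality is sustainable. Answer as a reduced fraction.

7/23

Brio: cooperation gives 55 each period; deviation gives 69 once then 23 forever.
  55/(1−δ) ≥ 69 + 23δ/(1−δ) ⇒ δ ≥ 14/46 = 7/23.
Acme: cooperation gives 66 each period; deviation gives 85 once then 8 forever.
  δ ≥ 19/77.
Both must hold, so the binding constraint is Brio's: δ ≥ 7/23.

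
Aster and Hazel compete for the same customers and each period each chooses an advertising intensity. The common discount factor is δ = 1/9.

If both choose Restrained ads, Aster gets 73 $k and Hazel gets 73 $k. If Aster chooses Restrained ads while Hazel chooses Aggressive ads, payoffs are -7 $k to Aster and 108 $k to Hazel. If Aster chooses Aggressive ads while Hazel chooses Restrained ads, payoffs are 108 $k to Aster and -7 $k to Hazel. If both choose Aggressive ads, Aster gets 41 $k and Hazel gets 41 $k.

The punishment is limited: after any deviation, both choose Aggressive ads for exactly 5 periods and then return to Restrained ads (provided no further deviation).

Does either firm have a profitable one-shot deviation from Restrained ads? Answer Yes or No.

IC: δ+…+δ^5 ≥ (108−73)/(73−41) = 35/32.
At δ = 1/9: partial sum = 0.1250 < 1.0938. Cooperation not sustainable.

Yes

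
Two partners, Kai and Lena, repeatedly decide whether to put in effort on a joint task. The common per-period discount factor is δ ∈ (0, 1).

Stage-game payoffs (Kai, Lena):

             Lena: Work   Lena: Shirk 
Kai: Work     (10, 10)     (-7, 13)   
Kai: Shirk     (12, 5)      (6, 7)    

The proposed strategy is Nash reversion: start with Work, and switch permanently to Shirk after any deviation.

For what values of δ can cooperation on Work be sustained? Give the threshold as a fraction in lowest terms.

1/2

Kai: cooperation gives 10 each period; deviation gives 12 once then 6 forever.
  10/(1−δ) ≥ 12 + 6δ/(1−δ) ⇒ δ ≥ 2/6 = 1/3.
Lena: cooperation gives 10 each period; deviation gives 13 once then 7 forever.
  δ ≥ 3/6 = 1/2.
Both must hold, so the binding constraint is Lena's: δ ≥ 1/2.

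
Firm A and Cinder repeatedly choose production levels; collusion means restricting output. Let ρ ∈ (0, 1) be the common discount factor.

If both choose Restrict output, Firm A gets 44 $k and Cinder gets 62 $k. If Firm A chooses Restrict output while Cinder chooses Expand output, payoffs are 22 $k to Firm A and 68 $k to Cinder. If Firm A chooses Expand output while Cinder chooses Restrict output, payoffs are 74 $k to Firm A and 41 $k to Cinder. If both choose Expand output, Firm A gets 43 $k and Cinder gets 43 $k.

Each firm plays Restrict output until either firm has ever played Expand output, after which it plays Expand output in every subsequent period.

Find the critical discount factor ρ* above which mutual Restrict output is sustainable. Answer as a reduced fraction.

30/31

For Firm A: deviation gain 74−44 = 30, per-period punishment loss 44−43 = 1. IC gives ρ ≥ 30/31.
For Cinder: gain 6, loss 19 per period, so ρ ≥ 6/25.
The tighter constraint is Firm A's, so cooperation needs ρ ≥ 30/31.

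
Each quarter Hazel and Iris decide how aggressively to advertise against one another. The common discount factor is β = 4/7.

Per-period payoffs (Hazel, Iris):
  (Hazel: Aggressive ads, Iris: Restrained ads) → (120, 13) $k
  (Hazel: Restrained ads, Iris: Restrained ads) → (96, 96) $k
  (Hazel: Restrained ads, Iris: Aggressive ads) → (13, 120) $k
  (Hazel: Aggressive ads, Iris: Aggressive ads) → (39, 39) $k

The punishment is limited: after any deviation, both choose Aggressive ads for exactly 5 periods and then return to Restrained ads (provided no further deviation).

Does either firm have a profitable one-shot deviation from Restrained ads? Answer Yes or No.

Comparing payoff streams over the 6 periods until play realigns: cooperate → 96(1+β+…+β^5); deviate → 120 + 39(β+…+β^5).
Cooperation is sustained iff (96−39)(β+…+β^5) ≥ 120−96.
β+…+β^5 = 4/7·(1−(4/7)^5)/(1−4/7) = 1.2521, and (120−96)/(96−39) = 0.4211.
1.2521 ≥ 0.4211, so cooperation is sustainable.

No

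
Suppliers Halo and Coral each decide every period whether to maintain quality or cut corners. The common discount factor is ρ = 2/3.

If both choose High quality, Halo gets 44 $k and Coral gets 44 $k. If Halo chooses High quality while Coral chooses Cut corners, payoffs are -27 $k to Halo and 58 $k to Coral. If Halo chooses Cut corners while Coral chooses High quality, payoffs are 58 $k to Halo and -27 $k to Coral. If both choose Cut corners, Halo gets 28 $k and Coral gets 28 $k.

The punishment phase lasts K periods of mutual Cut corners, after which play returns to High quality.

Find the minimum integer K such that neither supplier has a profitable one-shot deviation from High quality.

IC: ρ(1−ρ^K)/(1−ρ) ≥ (58−44)/(44−28) = 7/8.
With ρ = 2/3: need 1 − ρ^K ≥ 7/8·(1−2/3)/(2/3), i.e. ρ^K ≤ 0.5625.
Since (2/3)^1 = 0.6667 and (2/3)^2 = 0.4444, the smallest such K is 2.

2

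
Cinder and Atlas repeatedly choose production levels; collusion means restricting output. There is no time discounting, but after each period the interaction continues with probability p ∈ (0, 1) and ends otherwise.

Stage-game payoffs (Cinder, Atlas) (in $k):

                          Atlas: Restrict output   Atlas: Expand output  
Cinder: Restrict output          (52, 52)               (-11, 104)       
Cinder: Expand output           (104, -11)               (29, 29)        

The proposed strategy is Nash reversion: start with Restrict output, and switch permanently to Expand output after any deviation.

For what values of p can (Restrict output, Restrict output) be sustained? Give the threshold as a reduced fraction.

52/75

Expected cooperation value is 52 + p·52 + p²·52 + … = 52/(1−p); deviation gives 104 + p·29/(1−p).
52 ≥ 104(1−p) + 29p ⇒ 75p ≥ 52 ⇒ p ≥ 52/75.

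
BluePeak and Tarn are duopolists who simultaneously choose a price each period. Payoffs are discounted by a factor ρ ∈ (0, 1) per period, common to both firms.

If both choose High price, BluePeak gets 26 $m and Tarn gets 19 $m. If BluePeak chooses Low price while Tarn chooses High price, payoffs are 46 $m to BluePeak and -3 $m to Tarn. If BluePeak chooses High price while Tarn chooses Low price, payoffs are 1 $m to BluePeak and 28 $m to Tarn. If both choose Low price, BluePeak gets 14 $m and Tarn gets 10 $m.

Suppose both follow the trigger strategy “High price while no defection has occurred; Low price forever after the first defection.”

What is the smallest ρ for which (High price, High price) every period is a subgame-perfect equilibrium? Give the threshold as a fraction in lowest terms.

For BluePeak: deviation gain 46−26 = 20, per-period punishment loss 26−14 = 12. IC gives ρ ≥ 20/32 = 5/8.
For Tarn: gain 9, loss 9 per period, so ρ ≥ 9/18 = 1/2.
The tighter constraint is BluePeak's, so cooperation needs ρ ≥ 5/8.

5/8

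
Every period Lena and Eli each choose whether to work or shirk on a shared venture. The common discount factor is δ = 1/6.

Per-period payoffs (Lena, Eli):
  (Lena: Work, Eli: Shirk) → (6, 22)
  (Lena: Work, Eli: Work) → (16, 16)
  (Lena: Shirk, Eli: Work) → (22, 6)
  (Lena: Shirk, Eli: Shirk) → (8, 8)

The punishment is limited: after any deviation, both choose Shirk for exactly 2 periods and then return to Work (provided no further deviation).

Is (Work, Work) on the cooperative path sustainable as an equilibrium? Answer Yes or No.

No

IC: δ+…+δ^2 ≥ (22−16)/(16−8) = 3/4.
At δ = 1/6: partial sum = 0.1944 < 0.7500. Cooperation not sustainable.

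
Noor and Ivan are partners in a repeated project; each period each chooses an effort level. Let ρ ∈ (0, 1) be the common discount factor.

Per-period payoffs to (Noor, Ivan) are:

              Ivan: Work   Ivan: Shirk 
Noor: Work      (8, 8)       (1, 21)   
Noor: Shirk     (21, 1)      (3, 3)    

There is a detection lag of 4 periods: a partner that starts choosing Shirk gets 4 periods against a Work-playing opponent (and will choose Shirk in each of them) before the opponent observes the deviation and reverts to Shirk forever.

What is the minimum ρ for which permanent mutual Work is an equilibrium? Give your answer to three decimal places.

0.922

A deviator earns 21 for 4 periods, then 3 forever; cooperating earns 8 forever. Multiplying the IC by (1−ρ):
8 ≥ 21(1−ρ^4) + 3ρ^4, so 18·ρ^4 ≥ 13 and ρ^4 ≥ 13/18.
ρ ≥ (13/18)^(1/4) ≈ 0.922.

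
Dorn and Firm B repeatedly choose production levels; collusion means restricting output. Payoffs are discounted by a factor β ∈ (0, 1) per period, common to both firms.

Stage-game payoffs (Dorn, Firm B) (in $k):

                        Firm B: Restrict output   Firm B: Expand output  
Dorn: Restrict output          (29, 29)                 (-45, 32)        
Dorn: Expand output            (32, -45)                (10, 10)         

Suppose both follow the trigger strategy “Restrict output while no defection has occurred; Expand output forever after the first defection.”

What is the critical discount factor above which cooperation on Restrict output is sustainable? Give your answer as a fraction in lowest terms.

Under grim trigger the critical discount factor is (T−C)/(T−P) with T = 32, C = 29, P = 10.
β* = (32−29)/(32−10) = 3/22.

3/22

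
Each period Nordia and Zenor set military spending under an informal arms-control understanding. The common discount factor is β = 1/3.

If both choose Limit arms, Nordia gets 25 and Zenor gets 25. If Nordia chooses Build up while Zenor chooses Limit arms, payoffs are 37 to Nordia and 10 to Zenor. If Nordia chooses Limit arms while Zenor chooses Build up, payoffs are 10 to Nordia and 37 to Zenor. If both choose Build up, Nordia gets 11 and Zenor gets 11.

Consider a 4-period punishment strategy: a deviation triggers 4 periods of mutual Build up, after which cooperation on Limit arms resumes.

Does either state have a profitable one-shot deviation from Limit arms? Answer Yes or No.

Yes

IC: β+…+β^4 ≥ (37−25)/(25−11) = 6/7.
At β = 1/3: partial sum = 0.4938 < 0.8571. Cooperation not sustainable.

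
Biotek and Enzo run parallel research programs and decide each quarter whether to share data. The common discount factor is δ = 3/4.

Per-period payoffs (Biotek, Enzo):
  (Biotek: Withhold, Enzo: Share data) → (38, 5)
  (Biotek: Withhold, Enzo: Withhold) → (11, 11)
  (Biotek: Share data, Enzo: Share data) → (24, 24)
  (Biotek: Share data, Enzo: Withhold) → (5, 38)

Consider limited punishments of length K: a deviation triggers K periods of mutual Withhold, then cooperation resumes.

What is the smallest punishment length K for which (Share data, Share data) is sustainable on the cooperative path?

2

Need Σ_{k=1}^{K} δ^k ≥ (38−24)/(24−11) = 1.0769 at δ = 3/4.
At K = 1 the sum is 0.7500 < 1.0769; at K = 2 it is 1.3125 ≥ 1.0769.
So the minimum punishment length is K = 2.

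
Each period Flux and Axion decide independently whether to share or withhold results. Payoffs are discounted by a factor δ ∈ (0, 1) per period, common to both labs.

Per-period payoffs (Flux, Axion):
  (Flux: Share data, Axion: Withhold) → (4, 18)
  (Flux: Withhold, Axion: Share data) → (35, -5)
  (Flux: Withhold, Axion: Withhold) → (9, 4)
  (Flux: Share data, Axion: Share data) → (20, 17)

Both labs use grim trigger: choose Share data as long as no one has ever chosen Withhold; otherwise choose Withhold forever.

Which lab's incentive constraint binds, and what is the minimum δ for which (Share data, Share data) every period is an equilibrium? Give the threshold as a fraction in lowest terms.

Flux: cooperation gives 20 each period; deviation gives 35 once then 9 forever.
  20/(1−δ) ≥ 35 + 9δ/(1−δ) ⇒ δ ≥ 15/26.
Axion: cooperation gives 17 each period; deviation gives 18 once then 4 forever.
  δ ≥ 1/14.
Both must hold, so the binding constraint is Flux's: δ ≥ 15/26.

Flux; δ ≥ 15/26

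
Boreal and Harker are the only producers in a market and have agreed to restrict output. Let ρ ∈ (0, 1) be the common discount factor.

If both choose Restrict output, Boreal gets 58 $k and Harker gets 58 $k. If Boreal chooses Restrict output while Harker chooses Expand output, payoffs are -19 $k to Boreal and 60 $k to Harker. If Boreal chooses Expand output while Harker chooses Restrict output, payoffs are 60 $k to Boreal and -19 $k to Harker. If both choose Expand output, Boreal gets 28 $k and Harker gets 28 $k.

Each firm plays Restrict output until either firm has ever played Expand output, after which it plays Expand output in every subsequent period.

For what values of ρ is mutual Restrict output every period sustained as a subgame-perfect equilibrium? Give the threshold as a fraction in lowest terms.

Cooperation forever yields 58 each period: 58/(1−ρ).
Deviating yields 60 once, then 28 forever: 60 + 28ρ/(1−ρ).
No profitable deviation requires 58/(1−ρ) ≥ 60 + 28ρ/(1−ρ).
Multiplying by (1−ρ): 58 ≥ 60(1−ρ) + 28ρ = 60 − 32ρ.
So 32ρ ≥ 2, i.e. ρ ≥ 2/32 = 1/16.

1/16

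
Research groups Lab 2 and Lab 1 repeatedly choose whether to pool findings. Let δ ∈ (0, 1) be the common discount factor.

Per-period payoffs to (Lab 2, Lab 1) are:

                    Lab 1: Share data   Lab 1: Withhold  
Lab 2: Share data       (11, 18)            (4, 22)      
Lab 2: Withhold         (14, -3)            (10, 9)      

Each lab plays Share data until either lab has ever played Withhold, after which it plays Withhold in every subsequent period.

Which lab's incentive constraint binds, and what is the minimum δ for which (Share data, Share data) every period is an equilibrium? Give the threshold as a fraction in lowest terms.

Lab 2; δ ≥ 3/4

For Lab 2: deviation gain 14−11 = 3, per-period punishment loss 11−10 = 1. IC gives δ ≥ 3/4.
For Lab 1: gain 4, loss 9 per period, so δ ≥ 4/13.
The tighter constraint is Lab 2's, so cooperation needs δ ≥ 3/4.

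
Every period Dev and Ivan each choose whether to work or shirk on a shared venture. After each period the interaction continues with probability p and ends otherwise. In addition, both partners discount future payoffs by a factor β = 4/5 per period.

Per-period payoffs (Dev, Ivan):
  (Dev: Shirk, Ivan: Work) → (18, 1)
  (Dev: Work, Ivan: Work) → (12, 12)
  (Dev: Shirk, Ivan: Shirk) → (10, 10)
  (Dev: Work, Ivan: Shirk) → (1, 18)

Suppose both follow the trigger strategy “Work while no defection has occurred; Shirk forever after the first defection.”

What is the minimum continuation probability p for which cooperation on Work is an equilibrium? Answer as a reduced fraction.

Expected continuation weight on next period's payoff is β·p = 4/5·p, which plays the role of the discount factor.
Cooperation requires 4/5·p ≥ (18−12)/(18−10) = 3/4, hence p ≥ 15/16.

15/16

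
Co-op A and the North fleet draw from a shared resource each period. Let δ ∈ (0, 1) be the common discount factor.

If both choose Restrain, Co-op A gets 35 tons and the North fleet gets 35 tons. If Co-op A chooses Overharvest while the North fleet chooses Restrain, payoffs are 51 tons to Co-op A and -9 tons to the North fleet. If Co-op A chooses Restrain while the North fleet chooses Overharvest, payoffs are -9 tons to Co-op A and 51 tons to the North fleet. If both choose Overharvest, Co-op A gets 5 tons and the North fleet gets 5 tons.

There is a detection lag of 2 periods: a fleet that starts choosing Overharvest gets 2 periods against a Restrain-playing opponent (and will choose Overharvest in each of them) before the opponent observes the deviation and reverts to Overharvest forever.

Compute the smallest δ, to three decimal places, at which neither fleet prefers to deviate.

Deviating for the 2 undetected periods gains 51−35 = 16 per period over cooperation, then loses 35−5 = 30 per period forever once punishment starts.
Gain: 16(1 + δ + … + δ^1); loss: 30·δ^2/(1−δ).
No profitable deviation ⇔ 16(1−δ^2) ≤ 30·δ^2, i.e. δ^2 ≥ 16/(16+30) = 8/23.
Hence δ ≥ (8/23)^(1/2) ≈ 0.590.

0.590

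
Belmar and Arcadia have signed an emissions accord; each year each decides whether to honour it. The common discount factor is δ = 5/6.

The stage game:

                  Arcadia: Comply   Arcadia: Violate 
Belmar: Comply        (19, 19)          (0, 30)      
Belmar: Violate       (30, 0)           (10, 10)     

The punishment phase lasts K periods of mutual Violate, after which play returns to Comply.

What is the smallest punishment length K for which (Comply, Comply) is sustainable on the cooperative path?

Need Σ_{k=1}^{K} δ^k ≥ (30−19)/(19−10) = 1.2222 at δ = 5/6.
At K = 1 the sum is 0.8333 < 1.2222; at K = 2 it is 1.5278 ≥ 1.2222.
So the minimum punishment length is K = 2.

2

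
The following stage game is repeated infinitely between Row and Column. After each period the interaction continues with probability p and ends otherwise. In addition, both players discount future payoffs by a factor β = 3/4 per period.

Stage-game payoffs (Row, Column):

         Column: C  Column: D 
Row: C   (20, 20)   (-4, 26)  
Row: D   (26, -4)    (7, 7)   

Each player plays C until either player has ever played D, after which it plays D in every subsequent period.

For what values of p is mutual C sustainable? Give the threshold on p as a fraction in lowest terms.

With continuation probability p and discount β, the effective per-period discount factor is βp.
Grim-trigger IC: βp ≥ (26−20)/(26−7) = 6/19.
So p ≥ (6/19)/(3/4) = 8/19.

8/19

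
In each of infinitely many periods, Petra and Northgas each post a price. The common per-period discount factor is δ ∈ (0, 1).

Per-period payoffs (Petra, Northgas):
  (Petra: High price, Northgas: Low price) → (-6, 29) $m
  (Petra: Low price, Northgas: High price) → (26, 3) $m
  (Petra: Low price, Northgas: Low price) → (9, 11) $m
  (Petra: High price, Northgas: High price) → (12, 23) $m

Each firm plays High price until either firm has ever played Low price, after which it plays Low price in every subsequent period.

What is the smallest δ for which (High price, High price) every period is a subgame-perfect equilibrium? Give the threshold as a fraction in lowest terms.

For Petra: deviation gain 26−12 = 14, per-period punishment loss 12−9 = 3. IC gives δ ≥ 14/17.
For Northgas: gain 6, loss 12 per period, so δ ≥ 6/18 = 1/3.
The tighter constraint is Petra's, so cooperation needs δ ≥ 14/17.

14/17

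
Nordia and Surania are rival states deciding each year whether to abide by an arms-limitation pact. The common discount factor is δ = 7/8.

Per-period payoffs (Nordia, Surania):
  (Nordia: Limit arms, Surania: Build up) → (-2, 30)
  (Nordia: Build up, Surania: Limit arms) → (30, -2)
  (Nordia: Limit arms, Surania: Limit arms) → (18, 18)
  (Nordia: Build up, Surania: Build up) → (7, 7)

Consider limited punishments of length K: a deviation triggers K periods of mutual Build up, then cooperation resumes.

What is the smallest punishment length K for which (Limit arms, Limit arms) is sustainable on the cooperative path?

No profitable deviation requires (18−7)(δ+…+δ^K) ≥ 30−18, i.e. δ+…+δ^K ≥ 12/11 ≈ 1.0909.
With δ = 7/8, the partial sums are K=1: 0.8750, K=2: 1.6406.
K = 2 is the first length at which the sum reaches 1.0909.

2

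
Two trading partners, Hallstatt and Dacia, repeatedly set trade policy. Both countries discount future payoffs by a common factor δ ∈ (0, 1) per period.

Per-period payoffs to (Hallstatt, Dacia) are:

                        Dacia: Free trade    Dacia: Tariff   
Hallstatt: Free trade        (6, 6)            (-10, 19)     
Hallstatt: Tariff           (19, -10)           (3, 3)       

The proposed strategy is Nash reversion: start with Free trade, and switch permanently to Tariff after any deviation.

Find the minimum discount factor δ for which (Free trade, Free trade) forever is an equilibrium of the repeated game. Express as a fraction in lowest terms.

13/16

Cooperation forever yields 6 each period: 6/(1−δ).
Deviating yields 19 once, then 3 forever: 19 + 3δ/(1−δ).
No profitable deviation requires 6/(1−δ) ≥ 19 + 3δ/(1−δ).
Multiplying by (1−δ): 6 ≥ 19(1−δ) + 3δ = 19 − 16δ.
So 16δ ≥ 13, i.e. δ ≥ 13/16.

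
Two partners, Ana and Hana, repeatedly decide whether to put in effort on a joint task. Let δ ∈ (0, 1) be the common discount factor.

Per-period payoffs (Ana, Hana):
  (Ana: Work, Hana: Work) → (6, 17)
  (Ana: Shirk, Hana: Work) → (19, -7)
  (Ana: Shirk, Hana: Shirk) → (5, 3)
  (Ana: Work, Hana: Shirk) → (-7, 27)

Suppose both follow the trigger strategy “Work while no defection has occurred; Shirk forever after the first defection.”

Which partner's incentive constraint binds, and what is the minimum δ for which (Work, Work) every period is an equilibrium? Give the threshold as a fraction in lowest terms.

For Ana: deviation gain 19−6 = 13, per-period punishment loss 6−5 = 1. IC gives δ ≥ 13/14.
For Hana: gain 10, loss 14 per period, so δ ≥ 10/24 = 5/12.
The tighter constraint is Ana's, so cooperation needs δ ≥ 13/14.

Ana; δ ≥ 13/14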